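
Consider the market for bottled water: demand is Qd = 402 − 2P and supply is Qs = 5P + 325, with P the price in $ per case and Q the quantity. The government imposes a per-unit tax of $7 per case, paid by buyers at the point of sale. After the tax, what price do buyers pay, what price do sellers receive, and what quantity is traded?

Buyers pay $16; sellers receive $9; quantity = 370.

Before the tax: set 402 − 2P = 5P + 325 → P* = $11, Q* = 380.
With the tax collected from buyers, demand (in seller-price terms) shifts: Qd = 402 − 2(P + 7).
New equilibrium: buyers pay $16, sellers receive $9, Q = 370. (Wedge: Pb − Ps = 7.)
The less price-elastic side of the market bears the larger share of a per-unit tax.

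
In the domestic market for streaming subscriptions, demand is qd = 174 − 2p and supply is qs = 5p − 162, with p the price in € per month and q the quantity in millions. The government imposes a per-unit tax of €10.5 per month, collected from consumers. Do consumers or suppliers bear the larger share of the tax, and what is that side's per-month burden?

Without the tax, 174 − 2p = 5p − 162 gives 7p = 336, so p* = €48 and q* = 78.
With the tax collected from consumers, demand (in seller-price terms) shifts: qd = 174 − 2(p + 10.5).
Solving gives q = 63 with consumers paying €55.5 and suppliers receiving €45 (the €10.5 wedge).
Per-month burden: consumers €7.5, suppliers €3.
Consumers take the larger share because demand is less price-elastic here (demand slope 2 vs supply slope 5).

Consumers bear the larger share: €7.5 per month.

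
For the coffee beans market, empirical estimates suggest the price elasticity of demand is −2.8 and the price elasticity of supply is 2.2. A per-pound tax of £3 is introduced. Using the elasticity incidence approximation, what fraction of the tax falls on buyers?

Buyers' share ≈ 0.44.

Incidence ratio: buyers' share ≈ εs / (εs + |εd|) = 2.2 / (2.2 + 2.8) = 0.44.
Supply is the less elastic side, so buyers bear the smaller share.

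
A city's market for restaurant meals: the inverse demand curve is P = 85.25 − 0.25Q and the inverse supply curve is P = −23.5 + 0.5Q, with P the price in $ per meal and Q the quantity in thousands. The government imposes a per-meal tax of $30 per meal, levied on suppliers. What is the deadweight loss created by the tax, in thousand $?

Deadweight loss = $600 thousand.

Rewrite in direct form: Qd = 341 − 4P and Qs = 2P + 47.
Before the tax: set 341 − 4P = 2P + 47 → P* = $49, Q* = 145.
With the tax collected from suppliers, supply shifts: Qs = 2(P − 30) + 47.
New equilibrium: buyers pay $59, suppliers receive $29, Q = 105. (Wedge: Pb − Ps = 30.)
Quantity falls by |ΔQ| = |145 − 105| = 40.
DWL = ½ · t · |ΔQ| = ½ · 30 · 40 = $600.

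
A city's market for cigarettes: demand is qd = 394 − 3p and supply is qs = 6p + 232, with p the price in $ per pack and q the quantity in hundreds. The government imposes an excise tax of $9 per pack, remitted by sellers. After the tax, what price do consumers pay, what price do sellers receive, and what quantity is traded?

Before the tax: set 394 − 3p = 6p + 232 → p* = $18, q* = 340.
With the tax collected from sellers, supply shifts: qs = 6(p − 9) + 232.
New equilibrium: consumers pay $24, sellers receive $15, q = 322. (Wedge: pb − ps = 9.)
The less price-elastic side of the market bears the larger share of a per-unit tax.

Consumers pay $24; sellers receive $15; quantity = 322.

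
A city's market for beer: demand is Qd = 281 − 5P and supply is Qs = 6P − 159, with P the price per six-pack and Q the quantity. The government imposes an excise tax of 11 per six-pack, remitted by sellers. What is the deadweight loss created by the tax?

Without the tax, 281 − 5P = 6P − 159 gives 11P = 440, so P* = 40 and Q* = 81.
With the tax collected from sellers, supply shifts: Qs = 6(P − 11) − 159.
New equilibrium: consumers pay 46, sellers receive 35, Q = 51. (Wedge: Pb − Ps = 11.)
Quantity falls by |ΔQ| = |81 − 51| = 30.
DWL = ½ · t · |ΔQ| = ½ · 11 · 30 = 165.

Deadweight loss = 165.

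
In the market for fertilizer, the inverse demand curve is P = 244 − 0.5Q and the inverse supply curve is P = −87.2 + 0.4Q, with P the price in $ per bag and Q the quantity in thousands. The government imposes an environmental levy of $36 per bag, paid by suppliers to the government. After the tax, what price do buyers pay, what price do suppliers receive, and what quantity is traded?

Rewrite in direct form: Qd = 488 − 2P and Qs = 2.5P + 218.
Without the tax, 488 − 2P = 2.5P + 218 gives 4.5P = 270, so P* = $60 and Q* = 368.
With the tax collected from suppliers, supply shifts: Qs = 2.5(P − 36) + 218.
Solving gives Q = 328 with buyers paying $80 and suppliers receiving $44 (the $36 wedge).
The less price-elastic side of the market bears the larger share of a per-unit tax.

Buyers pay $80; suppliers receive $44; quantity = 328.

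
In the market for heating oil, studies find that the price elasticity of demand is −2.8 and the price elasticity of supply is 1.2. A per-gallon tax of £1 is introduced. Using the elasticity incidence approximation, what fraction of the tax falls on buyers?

Buyers' share ≈ 0.3.

Incidence ratio: buyers' share ≈ εs / (εs + |εd|) = 1.2 / (1.2 + 2.8) = 0.3.
Supply is the less elastic side, so buyers bear the smaller share.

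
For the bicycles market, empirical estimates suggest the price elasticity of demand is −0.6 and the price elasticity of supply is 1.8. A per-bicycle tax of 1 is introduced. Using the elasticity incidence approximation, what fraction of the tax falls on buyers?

Incidence ratio: buyers' share ≈ εs / (εs + |εd|) = 1.8 / (1.8 + 0.6) = 0.75.
Supply is the more elastic side, so buyers bear the larger share.

Buyers' share ≈ 0.75.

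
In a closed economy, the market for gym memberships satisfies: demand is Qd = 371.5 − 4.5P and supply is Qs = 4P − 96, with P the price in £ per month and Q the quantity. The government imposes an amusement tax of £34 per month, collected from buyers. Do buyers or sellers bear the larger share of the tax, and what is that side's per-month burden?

Sellers bear the larger share: £18 per month.

Before the tax: set 371.5 − 4.5P = 4P − 96 → P* = £55, Q* = 124.
With the tax collected from buyers, demand (in seller-price terms) shifts: Qd = 371.5 − 4.5(P + 34).
Solving gives Q = 52 with buyers paying £71 and sellers receiving £37 (the £34 wedge).
Per-month burden: buyers £16, sellers £18.
Sellers take the larger share because supply is less price-elastic here (demand slope 4.5 vs supply slope 4).
The less price-elastic side of the market bears the larger share of a per-unit tax.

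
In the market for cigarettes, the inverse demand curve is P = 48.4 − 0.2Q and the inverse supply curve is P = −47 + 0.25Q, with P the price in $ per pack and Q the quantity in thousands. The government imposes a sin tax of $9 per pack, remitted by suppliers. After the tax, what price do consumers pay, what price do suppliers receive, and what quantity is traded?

Rewrite in direct form: Qd = 242 − 5P and Qs = 4P + 188.
Without the tax, 242 − 5P = 4P + 188 gives 9P = 54, so P* = $6 and Q* = 212.
With the tax collected from suppliers, supply shifts: Qs = 4(P − 9) + 188.
New equilibrium: consumers pay $10, suppliers receive $1, Q = 192. (Wedge: Pb − Ps = 9.)

Consumers pay $10; suppliers receive $1; quantity = 192.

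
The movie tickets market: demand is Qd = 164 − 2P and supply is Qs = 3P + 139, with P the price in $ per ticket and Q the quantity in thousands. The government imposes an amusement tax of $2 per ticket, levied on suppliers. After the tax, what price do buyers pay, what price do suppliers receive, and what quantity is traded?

Buyers pay $6.2; suppliers receive $4.2; quantity = 151.6.

Without the tax, 164 − 2P = 3P + 139 gives 5P = 25, so P* = $5 and Q* = 154.
With the tax collected from suppliers, supply shifts: Qs = 3(P − 2) + 139.
Solving gives Q = 151.6 with buyers paying $6.2 and suppliers receiving $4.2 (the $2 wedge).
The less price-elastic side of the market bears the larger share of a per-unit tax.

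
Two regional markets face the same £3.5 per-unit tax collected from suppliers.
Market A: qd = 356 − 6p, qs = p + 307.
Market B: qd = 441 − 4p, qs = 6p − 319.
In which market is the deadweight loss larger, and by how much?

Market B, by £9.45.

Market A: pre-tax p* = £7, q* = 314; post-tax q = 311; deadweight loss = £5.25.
Market B: pre-tax p* = £76, q* = 137; post-tax q = 128.6; deadweight loss = £14.7.
Difference: £5.25 vs £14.7 → market B is larger by £9.45.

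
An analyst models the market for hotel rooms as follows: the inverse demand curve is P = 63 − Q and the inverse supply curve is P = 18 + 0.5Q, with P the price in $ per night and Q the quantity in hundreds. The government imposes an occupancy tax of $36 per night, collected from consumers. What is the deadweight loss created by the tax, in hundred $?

Rewrite in direct form: Qd = 63 − P and Qs = 2P − 36.
Without the tax, 63 − P = 2P − 36 gives 3P = 99, so P* = $33 and Q* = 30.
With the tax collected from consumers, demand (in seller-price terms) shifts: Qd = 63 − (P + 36).
Solving gives Q = 6 with consumers paying $57 and producers receiving $21 (the $36 wedge).
Quantity falls by |ΔQ| = |30 − 6| = 24.
DWL = ½ · t · |ΔQ| = ½ · 36 · 24 = $432.

Deadweight loss = $432 hundred.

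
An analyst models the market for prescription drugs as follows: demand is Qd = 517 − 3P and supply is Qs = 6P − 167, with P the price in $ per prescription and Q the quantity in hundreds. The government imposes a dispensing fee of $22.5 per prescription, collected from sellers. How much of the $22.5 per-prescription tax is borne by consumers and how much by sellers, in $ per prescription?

Before the tax: set 517 − 3P = 6P − 167 → P* = $76, Q* = 289.
With the tax collected from sellers, supply shifts: Qs = 6(P − 22.5) − 167.
Solving gives Q = 244 with consumers paying $91 and sellers receiving $68.5 (the $22.5 wedge).
Burden on consumers: $15; on sellers: $7.5. (They sum to $22.5.)
The less price-elastic side of the market bears the larger share of a per-unit tax.

Consumers bear $15 per prescription; sellers bear $7.5 per prescription.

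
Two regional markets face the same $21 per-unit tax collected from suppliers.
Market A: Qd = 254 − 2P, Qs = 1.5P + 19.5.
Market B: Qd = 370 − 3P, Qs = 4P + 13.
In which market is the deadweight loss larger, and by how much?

Market B, by $189.

Market A: pre-tax P* = $67, Q* = 120; post-tax Q = 102; deadweight loss = $189.
Market B: pre-tax P* = $51, Q* = 217; post-tax Q = 181; deadweight loss = $378.
Difference: $189 vs $378 → market B is larger by $189.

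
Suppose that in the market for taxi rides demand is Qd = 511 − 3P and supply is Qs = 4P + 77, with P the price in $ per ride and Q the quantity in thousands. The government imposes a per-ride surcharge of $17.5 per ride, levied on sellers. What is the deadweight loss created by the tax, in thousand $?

Without the tax, 511 − 3P = 4P + 77 gives 7P = 434, so P* = $62 and Q* = 325.
With the tax collected from sellers, supply shifts: Qs = 4(P − 17.5) + 77.
New equilibrium: buyers pay $72, sellers receive $54.5, Q = 295. (Wedge: Pb − Ps = 17.5.)
Quantity falls by |ΔQ| = |325 − 295| = 30.
DWL = ½ · t · |ΔQ| = ½ · 17.5 · 30 = $262.5.

Deadweight loss = $262.5 thousand.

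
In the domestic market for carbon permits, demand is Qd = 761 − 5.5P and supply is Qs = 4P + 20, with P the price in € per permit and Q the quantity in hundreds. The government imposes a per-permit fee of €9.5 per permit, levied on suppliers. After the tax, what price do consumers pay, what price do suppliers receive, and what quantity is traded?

Consumers pay €82; suppliers receive €72.5; quantity = 310.

Before the tax: set 761 − 5.5P = 4P + 20 → P* = €78, Q* = 332.
With the tax collected from suppliers, supply shifts: Qs = 4(P − 9.5) + 20.
Solving gives Q = 310 with consumers paying €82 and suppliers receiving €72.5 (the €9.5 wedge).
The less price-elastic side of the market bears the larger share of a per-unit tax.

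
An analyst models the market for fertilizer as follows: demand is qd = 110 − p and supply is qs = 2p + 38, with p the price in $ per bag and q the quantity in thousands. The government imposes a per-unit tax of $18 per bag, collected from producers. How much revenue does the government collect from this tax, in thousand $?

Without the tax, 110 − p = 2p + 38 gives 3p = 72, so p* = $24 and q* = 86.
With the tax collected from producers, supply shifts: qs = 2(p − 18) + 38.
New equilibrium: buyers pay $36, producers receive $18, q = 74. (Wedge: pb − ps = 18.)
Revenue = t · Q = 18 · 74 = $1332.

Tax revenue = $1332 thousand.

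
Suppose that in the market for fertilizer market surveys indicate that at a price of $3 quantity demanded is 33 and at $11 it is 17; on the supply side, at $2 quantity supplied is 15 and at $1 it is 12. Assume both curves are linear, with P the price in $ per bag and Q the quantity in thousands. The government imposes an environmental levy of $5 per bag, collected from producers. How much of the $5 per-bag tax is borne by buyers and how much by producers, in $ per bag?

Buyers bear $3 per bag; producers bear $2 per bag.

Demand slope: (17 − 33)/(11 − 3) = -2, so Qd = 39 − 2P.
Supply slope: (12 − 15)/(1 − 2) = 3, so Qs = 3P + 9.
Before the tax: set 39 − 2P = 3P + 9 → P* = $6, Q* = 27.
With the tax collected from producers, supply shifts: Qs = 3(P − 5) + 9.
Solving gives Q = 21 with buyers paying $9 and producers receiving $4 (the $5 wedge).
Burden on buyers: $3; on producers: $2. (They sum to $5.)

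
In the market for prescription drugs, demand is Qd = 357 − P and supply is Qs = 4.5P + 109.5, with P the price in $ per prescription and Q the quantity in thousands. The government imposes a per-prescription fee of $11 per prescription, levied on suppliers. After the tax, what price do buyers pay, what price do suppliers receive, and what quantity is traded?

Before the tax: set 357 − P = 4.5P + 109.5 → P* = $45, Q* = 312.
With the tax collected from suppliers, supply shifts: Qs = 4.5(P − 11) + 109.5.
Solving gives Q = 303 with buyers paying $54 and suppliers receiving $43 (the $11 wedge).
The less price-elastic side of the market bears the larger share of a per-unit tax.

Buyers pay $54; suppliers receive $43; quantity = 303.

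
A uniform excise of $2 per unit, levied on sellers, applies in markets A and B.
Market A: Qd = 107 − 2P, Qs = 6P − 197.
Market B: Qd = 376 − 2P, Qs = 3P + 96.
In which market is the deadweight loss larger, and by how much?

Market A, by $0.6.

Market A: pre-tax P* = $38, Q* = 31; post-tax Q = 28; deadweight loss = $3.
Market B: pre-tax P* = $56, Q* = 264; post-tax Q = 261.6; deadweight loss = $2.4.
Difference: $3 vs $2.4 → market A is larger by $0.6.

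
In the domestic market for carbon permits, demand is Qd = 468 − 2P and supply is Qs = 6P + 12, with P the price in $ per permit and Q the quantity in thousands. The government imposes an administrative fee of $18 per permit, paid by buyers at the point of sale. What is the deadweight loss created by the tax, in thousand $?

Deadweight loss = $243 thousand.

Without the tax, 468 − 2P = 6P + 12 gives 8P = 456, so P* = $57 and Q* = 354.
With the tax collected from buyers, demand (in seller-price terms) shifts: Qd = 468 − 2(P + 18).
New equilibrium: buyers pay $70.5, suppliers receive $52.5, Q = 327. (Wedge: Pb − Ps = 18.)
Quantity falls by |ΔQ| = |354 − 327| = 27.
DWL = ½ · t · |ΔQ| = ½ · 18 · 27 = $243.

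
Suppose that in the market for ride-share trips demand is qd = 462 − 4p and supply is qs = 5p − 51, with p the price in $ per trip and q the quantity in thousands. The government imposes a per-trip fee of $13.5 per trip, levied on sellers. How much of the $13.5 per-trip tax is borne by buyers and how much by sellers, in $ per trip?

Buyers bear $7.5 per trip; sellers bear $6 per trip.

Without the tax, 462 − 4p = 5p − 51 gives 9p = 513, so p* = $57 and q* = 234.
With the tax collected from sellers, supply shifts: qs = 5(p − 13.5) − 51.
Solving gives q = 204 with buyers paying $64.5 and sellers receiving $51 (the $13.5 wedge).
Burden on buyers: $7.5; on sellers: $6. (They sum to $13.5.)
The less price-elastic side of the market bears the larger share of a per-unit tax.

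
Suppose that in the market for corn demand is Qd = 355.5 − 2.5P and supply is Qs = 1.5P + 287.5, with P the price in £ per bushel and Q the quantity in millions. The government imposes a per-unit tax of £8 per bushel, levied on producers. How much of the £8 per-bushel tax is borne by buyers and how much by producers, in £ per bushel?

Without the tax, 355.5 − 2.5P = 1.5P + 287.5 gives 4P = 68, so P* = £17 and Q* = 313.
With the tax collected from producers, supply shifts: Qs = 1.5(P − 8) + 287.5.
Solving gives Q = 305.5 with buyers paying £20 and producers receiving £12 (the £8 wedge).
Burden on buyers: £3; on producers: £5. (They sum to £8.)
The less price-elastic side of the market bears the larger share of a per-unit tax.

Buyers bear £3 per bushel; producers bear £5 per bushel.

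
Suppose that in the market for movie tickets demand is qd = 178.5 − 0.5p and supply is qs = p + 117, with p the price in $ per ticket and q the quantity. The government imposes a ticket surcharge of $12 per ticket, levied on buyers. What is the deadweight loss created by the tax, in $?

Before the tax: set 178.5 − 0.5p = p + 117 → p* = $41, q* = 158.
With the tax collected from buyers, demand (in seller-price terms) shifts: qd = 178.5 − 0.5(p + 12).
New equilibrium: buyers pay $49, producers receive $37, q = 154. (Wedge: pb − ps = 12.)
Quantity falls by |ΔQ| = |158 − 154| = 4.
DWL = ½ · t · |ΔQ| = ½ · 12 · 4 = $24.

Deadweight loss = $24.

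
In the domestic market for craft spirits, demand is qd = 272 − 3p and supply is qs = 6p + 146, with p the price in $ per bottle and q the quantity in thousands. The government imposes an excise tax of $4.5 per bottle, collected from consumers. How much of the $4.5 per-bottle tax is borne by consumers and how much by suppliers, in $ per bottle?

Consumers bear $3 per bottle; suppliers bear $1.5 per bottle.

Before the tax: set 272 − 3p = 6p + 146 → p* = $14, q* = 230.
With the tax collected from consumers, demand (in seller-price terms) shifts: qd = 272 − 3(p + 4.5).
Solving gives q = 221 with consumers paying $17 and suppliers receiving $12.5 (the $4.5 wedge).
Burden on consumers: $3; on suppliers: $1.5. (They sum to $4.5.)
The less price-elastic side of the market bears the larger share of a per-unit tax.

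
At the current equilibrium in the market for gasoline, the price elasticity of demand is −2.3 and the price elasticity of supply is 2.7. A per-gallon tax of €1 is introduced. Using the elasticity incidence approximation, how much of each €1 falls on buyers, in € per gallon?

Buyers bear ≈ €0.54 per gallon.

Incidence ratio: buyers' share ≈ εs / (εs + |εd|) = 2.7 / (2.7 + 2.3) = 0.54.
So buyers bear ≈ 0.54 × €1 = €0.54; producers bear €0.46.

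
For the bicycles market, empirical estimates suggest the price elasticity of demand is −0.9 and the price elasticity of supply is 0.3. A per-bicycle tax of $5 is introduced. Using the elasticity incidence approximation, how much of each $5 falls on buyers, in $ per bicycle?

Incidence ratio: buyers' share ≈ εs / (εs + |εd|) = 0.3 / (0.3 + 0.9) = 0.25.
So buyers bear ≈ 0.25 × $5 = $1.25; producers bear $3.75.

Buyers bear ≈ $1.25 per bicycle.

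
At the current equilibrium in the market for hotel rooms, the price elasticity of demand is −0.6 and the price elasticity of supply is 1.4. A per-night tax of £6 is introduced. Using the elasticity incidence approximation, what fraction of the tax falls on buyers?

Incidence ratio: buyers' share ≈ εs / (εs + |εd|) = 1.4 / (1.4 + 0.6) = 0.7.
Supply is the more elastic side, so buyers bear the larger share.

Buyers' share ≈ 0.7.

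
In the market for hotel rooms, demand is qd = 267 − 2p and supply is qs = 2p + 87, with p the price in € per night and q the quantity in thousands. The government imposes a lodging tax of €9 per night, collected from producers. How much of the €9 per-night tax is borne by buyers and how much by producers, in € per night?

Buyers bear €4.5 per night; producers bear €4.5 per night.

Without the tax, 267 − 2p = 2p + 87 gives 4p = 180, so p* = €45 and q* = 177.
With the tax collected from producers, supply shifts: qs = 2(p − 9) + 87.
Solving gives q = 168 with buyers paying €49.5 and producers receiving €40.5 (the €9 wedge).
Burden on buyers: €4.5; on producers: €4.5. (They sum to €9.)
The less price-elastic side of the market bears the larger share of a per-unit tax.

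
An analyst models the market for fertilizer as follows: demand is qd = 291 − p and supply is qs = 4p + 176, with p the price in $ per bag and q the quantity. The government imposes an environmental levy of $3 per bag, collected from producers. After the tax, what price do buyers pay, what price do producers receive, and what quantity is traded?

Buyers pay $25.4; producers receive $22.4; quantity = 265.6.

Before the tax: set 291 − p = 4p + 176 → p* = $23, q* = 268.
With the tax collected from producers, supply shifts: qs = 4(p − 3) + 176.
New equilibrium: buyers pay $25.4, producers receive $22.4, q = 265.6. (Wedge: pb − ps = 3.)
The less price-elastic side of the market bears the larger share of a per-unit tax.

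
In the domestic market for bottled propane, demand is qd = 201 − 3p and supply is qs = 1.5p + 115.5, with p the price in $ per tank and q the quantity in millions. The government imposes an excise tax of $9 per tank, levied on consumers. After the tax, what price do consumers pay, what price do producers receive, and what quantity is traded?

Before the tax: set 201 − 3p = 1.5p + 115.5 → p* = $19, q* = 144.
With the tax collected from consumers, demand (in seller-price terms) shifts: qd = 201 − 3(p + 9).
New equilibrium: consumers pay $22, producers receive $13, q = 135. (Wedge: pb − ps = 9.)
The less price-elastic side of the market bears the larger share of a per-unit tax.

Consumers pay $22; producers receive $13; quantity = 135.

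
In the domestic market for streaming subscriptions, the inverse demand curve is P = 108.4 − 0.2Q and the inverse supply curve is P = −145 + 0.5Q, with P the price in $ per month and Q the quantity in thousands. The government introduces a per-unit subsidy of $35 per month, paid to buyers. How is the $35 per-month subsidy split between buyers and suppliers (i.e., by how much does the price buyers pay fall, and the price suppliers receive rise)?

Buyers gain $10 per month; suppliers gain $25 per month.

Rewrite in direct form: Qd = 542 − 5P and Qs = 2P + 290.
Before the subsidy: set 542 − 5P = 2P + 290 → P* = $36, Q* = 362.
With a per-unit subsidy paid to buyers, each effectively pays P − 35, so demand becomes Qd = 542 − 5(P − 35).
Solving gives Q = 412 with buyers paying $26 and suppliers receiving $61 (the $35 wedge).
Gain to buyers: $10; to suppliers: $25. (They sum to $35.)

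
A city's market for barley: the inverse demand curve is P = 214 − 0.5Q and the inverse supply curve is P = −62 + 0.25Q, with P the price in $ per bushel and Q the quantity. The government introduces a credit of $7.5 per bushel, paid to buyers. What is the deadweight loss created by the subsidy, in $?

Rewrite in direct form: Qd = 428 − 2P and Qs = 4P + 248.
Before the subsidy: set 428 − 2P = 4P + 248 → P* = $30, Q* = 368.
With a per-unit subsidy paid to buyers, each effectively pays P − 7.5, so demand becomes Qd = 428 − 2(P − 7.5).
New equilibrium: buyers pay $25, suppliers receive $32.5, Q = 378. (Wedge: Pb − Ps = −7.5.)
Quantity rises by |ΔQ| = |368 − 378| = 10.
DWL = ½ · t · |ΔQ| = ½ · 7.5 · 10 = $37.5.

Deadweight loss = $37.5.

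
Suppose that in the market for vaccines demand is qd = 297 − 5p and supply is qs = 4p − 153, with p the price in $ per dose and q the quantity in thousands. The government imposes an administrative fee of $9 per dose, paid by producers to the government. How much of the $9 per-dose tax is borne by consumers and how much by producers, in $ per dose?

Consumers bear $4 per dose; producers bear $5 per dose.

Without the tax, 297 − 5p = 4p − 153 gives 9p = 450, so p* = $50 and q* = 47.
With the tax collected from producers, supply shifts: qs = 4(p − 9) − 153.
New equilibrium: consumers pay $54, producers receive $45, q = 27. (Wedge: pb − ps = 9.)
Burden on consumers: $4; on producers: $5. (They sum to $9.)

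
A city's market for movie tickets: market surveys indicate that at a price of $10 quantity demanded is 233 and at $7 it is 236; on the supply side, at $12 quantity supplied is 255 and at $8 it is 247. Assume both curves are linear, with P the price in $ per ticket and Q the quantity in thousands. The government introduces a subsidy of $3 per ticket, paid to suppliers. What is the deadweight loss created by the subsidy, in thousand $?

Demand slope: (236 − 233)/(7 − 10) = -1, so Qd = 243 − P.
Supply slope: (247 − 255)/(8 − 12) = 2, so Qs = 2P + 231.
Without the subsidy, 243 − P = 2P + 231 gives 3P = 12, so P* = $4 and Q* = 239.
With a per-unit subsidy paid to suppliers, each receives P + 3 per unit sold, so supply becomes Qs = 2(P + 3) + 231.
Solving gives Q = 241 with buyers paying $2 and suppliers receiving $5 (the $3 wedge).
Quantity rises by |ΔQ| = |239 − 241| = 2.
DWL = ½ · t · |ΔQ| = ½ · 3 · 2 = $3.

Deadweight loss = $3 thousand.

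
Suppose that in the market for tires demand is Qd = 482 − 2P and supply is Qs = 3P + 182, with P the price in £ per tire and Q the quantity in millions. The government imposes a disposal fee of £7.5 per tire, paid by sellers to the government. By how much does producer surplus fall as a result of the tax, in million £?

Before the tax: set 482 − 2P = 3P + 182 → P* = £60, Q* = 362.
With the tax collected from sellers, supply shifts: Qs = 3(P − 7.5) + 182.
Solving gives Q = 353 with consumers paying £64.5 and sellers receiving £57 (the £7.5 wedge).
ΔPS is the trapezoid between Q = 353 and Q = 362 of height £3: ½ · (362 + 353) · 3 = £1072.5.

Producer surplus falls by £1072.5 million.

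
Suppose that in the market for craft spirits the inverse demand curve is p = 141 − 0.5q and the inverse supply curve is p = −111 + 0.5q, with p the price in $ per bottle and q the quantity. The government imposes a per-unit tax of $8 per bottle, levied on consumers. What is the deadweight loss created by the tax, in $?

Rewrite in direct form: qd = 282 − 2p and qs = 2p + 222.
Without the tax, 282 − 2p = 2p + 222 gives 4p = 60, so p* = $15 and q* = 252.
With the tax collected from consumers, demand (in seller-price terms) shifts: qd = 282 − 2(p + 8).
New equilibrium: consumers pay $19, producers receive $11, q = 244. (Wedge: pb − ps = 8.)
Quantity falls by |ΔQ| = |252 − 244| = 8.
DWL = ½ · t · |ΔQ| = ½ · 8 · 8 = $32.

Deadweight loss = $32.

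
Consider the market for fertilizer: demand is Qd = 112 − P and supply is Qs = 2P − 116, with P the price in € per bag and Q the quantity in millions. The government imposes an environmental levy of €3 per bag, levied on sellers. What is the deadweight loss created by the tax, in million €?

Before the tax: set 112 − P = 2P − 116 → P* = €76, Q* = 36.
With the tax collected from sellers, supply shifts: Qs = 2(P − 3) − 116.
New equilibrium: consumers pay €78, sellers receive €75, Q = 34. (Wedge: Pb − Ps = 3.)
Quantity falls by |ΔQ| = |36 − 34| = 2.
DWL = ½ · t · |ΔQ| = ½ · 3 · 2 = €3.

Deadweight loss = €3 million.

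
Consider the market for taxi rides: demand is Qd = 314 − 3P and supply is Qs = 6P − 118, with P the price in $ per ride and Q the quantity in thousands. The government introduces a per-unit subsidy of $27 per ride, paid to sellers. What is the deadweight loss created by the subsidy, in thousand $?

Deadweight loss = $729 thousand.

Before the subsidy: set 314 − 3P = 6P − 118 → P* = $48, Q* = 170.
With a per-unit subsidy paid to sellers, each receives P + 27 per unit sold, so supply becomes Qs = 6(P + 27) − 118.
Solving gives Q = 224 with buyers paying $30 and sellers receiving $57 (the $27 wedge).
Quantity rises by |ΔQ| = |170 − 224| = 54.
DWL = ½ · t · |ΔQ| = ½ · 27 · 54 = $729.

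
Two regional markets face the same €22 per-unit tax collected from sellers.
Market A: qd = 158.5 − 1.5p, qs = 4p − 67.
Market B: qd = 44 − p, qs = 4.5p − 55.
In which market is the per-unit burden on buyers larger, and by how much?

Market B, by €2.

Market A: pre-tax p* = €41, q* = 97; post-tax q = 73; per-unit burden on buyers = €16.
Market B: pre-tax p* = €18, q* = 26; post-tax q = 8; per-unit burden on buyers = €18.
Difference: €16 vs €18 → market B is larger by €2.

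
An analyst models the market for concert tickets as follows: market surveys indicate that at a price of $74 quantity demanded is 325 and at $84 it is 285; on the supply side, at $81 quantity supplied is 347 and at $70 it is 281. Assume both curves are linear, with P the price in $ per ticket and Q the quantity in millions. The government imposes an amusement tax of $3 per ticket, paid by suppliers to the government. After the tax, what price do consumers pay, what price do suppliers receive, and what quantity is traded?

Demand slope: (285 − 325)/(84 − 74) = -4, so Qd = 621 − 4P.
Supply slope: (281 − 347)/(70 − 81) = 6, so Qs = 6P − 139.
Before the tax: set 621 − 4P = 6P − 139 → P* = $76, Q* = 317.
With the tax collected from suppliers, supply shifts: Qs = 6(P − 3) − 139.
Solving gives Q = 309.8 with consumers paying $77.8 and suppliers receiving $74.8 (the $3 wedge).

Consumers pay $77.8; suppliers receive $74.8; quantity = 309.8.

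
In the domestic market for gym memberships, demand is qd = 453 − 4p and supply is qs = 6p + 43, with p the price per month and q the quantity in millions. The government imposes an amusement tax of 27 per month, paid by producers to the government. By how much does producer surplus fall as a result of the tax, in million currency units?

Producer surplus falls by 2771.28 million.

Without the tax, 453 − 4p = 6p + 43 gives 10p = 410, so p* = 41 and q* = 289.
With the tax collected from producers, supply shifts: qs = 6(p − 27) + 43.
New equilibrium: buyers pay 57.2, producers receive 30.2, q = 224.2. (Wedge: pb − ps = 27.)
ΔPS is the trapezoid between Q = 224.2 and Q = 289 of height 10.8: ½ · (289 + 224.2) · 10.8 = 2771.28.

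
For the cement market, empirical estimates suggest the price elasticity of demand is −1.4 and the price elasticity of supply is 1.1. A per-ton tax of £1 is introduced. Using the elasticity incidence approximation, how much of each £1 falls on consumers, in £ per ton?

Incidence ratio: consumers' share ≈ εs / (εs + |εd|) = 1.1 / (1.1 + 1.4) = 0.44.
So consumers bear ≈ 0.44 × £1 = £0.44; sellers bear £0.56.

Consumers bear ≈ £0.44 per ton.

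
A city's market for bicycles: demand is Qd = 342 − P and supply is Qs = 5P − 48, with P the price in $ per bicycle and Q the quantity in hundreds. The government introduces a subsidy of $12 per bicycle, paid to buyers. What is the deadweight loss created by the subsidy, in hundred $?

Deadweight loss = $60 hundred.

Before the subsidy: set 342 − P = 5P − 48 → P* = $65, Q* = 277.
With a per-unit subsidy paid to buyers, each effectively pays P − 12, so demand becomes Qd = 342 − (P − 12).
Solving gives Q = 287 with buyers paying $55 and producers receiving $67 (the $12 wedge).
Quantity rises by |ΔQ| = |277 − 287| = 10.
DWL = ½ · t · |ΔQ| = ½ · 12 · 10 = $60.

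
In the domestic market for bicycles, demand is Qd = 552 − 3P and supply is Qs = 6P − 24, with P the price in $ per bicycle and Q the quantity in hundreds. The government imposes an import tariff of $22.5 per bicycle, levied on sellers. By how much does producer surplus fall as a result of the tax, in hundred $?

Without the tax, 552 − 3P = 6P − 24 gives 9P = 576, so P* = $64 and Q* = 360.
With the tax collected from sellers, supply shifts: Qs = 6(P − 22.5) − 24.
New equilibrium: buyers pay $79, sellers receive $56.5, Q = 315. (Wedge: Pb − Ps = 22.5.)
ΔPS is the trapezoid between Q = 315 and Q = 360 of height $7.5: ½ · (360 + 315) · 7.5 = $2531.25.

Producer surplus falls by $2531.25 hundred.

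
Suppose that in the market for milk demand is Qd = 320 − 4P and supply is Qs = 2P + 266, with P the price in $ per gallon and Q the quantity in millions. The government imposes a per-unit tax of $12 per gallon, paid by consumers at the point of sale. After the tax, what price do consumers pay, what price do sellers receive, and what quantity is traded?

Without the tax, 320 − 4P = 2P + 266 gives 6P = 54, so P* = $9 and Q* = 284.
With the tax collected from consumers, demand (in seller-price terms) shifts: Qd = 320 − 4(P + 12).
New equilibrium: consumers pay $13, sellers receive $1, Q = 268. (Wedge: Pb − Ps = 12.)
The less price-elastic side of the market bears the larger share of a per-unit tax.

Consumers pay $13; sellers receive $1; quantity = 268.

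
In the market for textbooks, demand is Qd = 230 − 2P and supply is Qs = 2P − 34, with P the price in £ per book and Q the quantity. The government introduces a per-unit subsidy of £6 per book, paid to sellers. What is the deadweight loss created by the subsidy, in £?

Without the subsidy, 230 − 2P = 2P − 34 gives 4P = 264, so P* = £66 and Q* = 98.
With a per-unit subsidy paid to sellers, each receives P + 6 per unit sold, so supply becomes Qs = 2(P + 6) − 34.
Solving gives Q = 104 with buyers paying £63 and sellers receiving £69 (the £6 wedge).
Quantity rises by |ΔQ| = |98 − 104| = 6.
DWL = ½ · t · |ΔQ| = ½ · 6 · 6 = £18.

Deadweight loss = £18.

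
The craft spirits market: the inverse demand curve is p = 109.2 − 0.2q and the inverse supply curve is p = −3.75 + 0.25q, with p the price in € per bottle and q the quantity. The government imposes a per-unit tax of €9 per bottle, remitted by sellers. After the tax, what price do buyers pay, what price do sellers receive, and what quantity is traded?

Rewrite in direct form: qd = 546 − 5p and qs = 4p + 15.
Before the tax: set 546 − 5p = 4p + 15 → p* = €59, q* = 251.
With the tax collected from sellers, supply shifts: qs = 4(p − 9) + 15.
New equilibrium: buyers pay €63, sellers receive €54, q = 231. (Wedge: pb − ps = 9.)
The less price-elastic side of the market bears the larger share of a per-unit tax.

Buyers pay €63; sellers receive €54; quantity = 231.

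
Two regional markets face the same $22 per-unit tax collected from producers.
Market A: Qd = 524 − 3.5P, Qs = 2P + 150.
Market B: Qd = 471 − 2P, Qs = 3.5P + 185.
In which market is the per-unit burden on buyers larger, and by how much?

Market A: pre-tax P* = $68, Q* = 286; post-tax Q = 258; per-unit burden on buyers = $8.
Market B: pre-tax P* = $52, Q* = 367; post-tax Q = 339; per-unit burden on buyers = $14.
Difference: $8 vs $14 → market B is larger by $6.

Market B, by $6.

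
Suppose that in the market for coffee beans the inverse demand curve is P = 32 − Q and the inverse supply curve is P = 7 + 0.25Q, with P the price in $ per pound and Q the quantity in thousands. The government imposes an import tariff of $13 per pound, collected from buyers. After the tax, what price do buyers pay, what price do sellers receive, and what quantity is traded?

Inverting to Q(P) form: Qd = 32 − P; Qs = 4P − 28.
Before the tax: set 32 − P = 4P − 28 → P* = $12, Q* = 20.
With the tax collected from buyers, demand (in seller-price terms) shifts: Qd = 32 − (P + 13).
New equilibrium: buyers pay $22.4, sellers receive $9.4, Q = 9.6. (Wedge: Pb − Ps = 13.)
The less price-elastic side of the market bears the larger share of a per-unit tax.

Buyers pay $22.4; sellers receive $9.4; quantity = 9.6.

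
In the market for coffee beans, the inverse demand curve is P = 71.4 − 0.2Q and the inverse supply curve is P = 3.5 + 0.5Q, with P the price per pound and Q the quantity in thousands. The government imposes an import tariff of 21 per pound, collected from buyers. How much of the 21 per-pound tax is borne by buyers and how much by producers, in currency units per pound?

Buyers bear 6 per pound; producers bear 15 per pound.

Inverting to Q(P) form: Qd = 357 − 5P; Qs = 2P − 7.
Without the tax, 357 − 5P = 2P − 7 gives 7P = 364, so P* = 52 and Q* = 97.
With the tax collected from buyers, demand (in seller-price terms) shifts: Qd = 357 − 5(P + 21).
New equilibrium: buyers pay 58, producers receive 37, Q = 67. (Wedge: Pb − Ps = 21.)
Burden on buyers: 6; on producers: 15. (They sum to 21.)
The less price-elastic side of the market bears the larger share of a per-unit tax.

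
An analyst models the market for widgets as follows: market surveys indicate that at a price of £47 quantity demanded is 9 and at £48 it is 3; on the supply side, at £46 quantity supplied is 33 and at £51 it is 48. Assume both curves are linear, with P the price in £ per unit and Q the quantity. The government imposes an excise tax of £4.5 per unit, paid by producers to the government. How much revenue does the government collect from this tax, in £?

Tax revenue = £81.

Demand slope: (3 − 9)/(48 − 47) = -6, so Qd = 291 − 6P.
Supply slope: (48 − 33)/(51 − 46) = 3, so Qs = 3P − 105.
Without the tax, 291 − 6P = 3P − 105 gives 9P = 396, so P* = £44 and Q* = 27.
With the tax collected from producers, supply shifts: Qs = 3(P − 4.5) − 105.
New equilibrium: buyers pay £45.5, producers receive £41, Q = 18. (Wedge: Pb − Ps = 4.5.)
Revenue = t · Q = 4.5 · 18 = £81.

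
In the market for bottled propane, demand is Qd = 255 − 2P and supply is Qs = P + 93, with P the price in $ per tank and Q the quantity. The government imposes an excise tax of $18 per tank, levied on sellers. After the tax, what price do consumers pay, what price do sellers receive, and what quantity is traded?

Consumers pay $60; sellers receive $42; quantity = 135.

Before the tax: set 255 − 2P = P + 93 → P* = $54, Q* = 147.
With the tax collected from sellers, supply shifts: Qs = (P − 18) + 93.
Solving gives Q = 135 with consumers paying $60 and sellers receiving $42 (the $18 wedge).
The less price-elastic side of the market bears the larger share of a per-unit tax.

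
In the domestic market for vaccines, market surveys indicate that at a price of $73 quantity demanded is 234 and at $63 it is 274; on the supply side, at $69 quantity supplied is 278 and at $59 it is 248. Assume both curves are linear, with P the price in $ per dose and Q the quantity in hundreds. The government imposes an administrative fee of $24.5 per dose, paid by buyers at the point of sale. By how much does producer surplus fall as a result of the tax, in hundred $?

Producer surplus falls by $3430 hundred.

Demand slope: (274 − 234)/(63 − 73) = -4, so Qd = 526 − 4P.
Supply slope: (248 − 278)/(59 − 69) = 3, so Qs = 3P + 71.
Before the tax: set 526 − 4P = 3P + 71 → P* = $65, Q* = 266.
With the tax collected from buyers, demand (in seller-price terms) shifts: Qd = 526 − 4(P + 24.5).
Solving gives Q = 224 with buyers paying $75.5 and sellers receiving $51 (the $24.5 wedge).
ΔPS is the trapezoid between Q = 224 and Q = 266 of height $14: ½ · (266 + 224) · 14 = $3430.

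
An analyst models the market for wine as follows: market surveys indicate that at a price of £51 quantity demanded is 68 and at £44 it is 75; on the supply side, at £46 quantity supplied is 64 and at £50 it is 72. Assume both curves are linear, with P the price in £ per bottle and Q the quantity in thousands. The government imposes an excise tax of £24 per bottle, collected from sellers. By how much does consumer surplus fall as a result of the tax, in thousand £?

Consumer surplus falls by £992 thousand.

Demand slope: (75 − 68)/(44 − 51) = -1, so Qd = 119 − P.
Supply slope: (72 − 64)/(50 − 46) = 2, so Qs = 2P − 28.
Before the tax: set 119 − P = 2P − 28 → P* = £49, Q* = 70.
With the tax collected from sellers, supply shifts: Qs = 2(P − 24) − 28.
Solving gives Q = 54 with consumers paying £65 and sellers receiving £41 (the £24 wedge).
ΔCS is the trapezoid between Q = 54 and Q = 70 of height £16: ½ · (70 + 54) · 16 = £992.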